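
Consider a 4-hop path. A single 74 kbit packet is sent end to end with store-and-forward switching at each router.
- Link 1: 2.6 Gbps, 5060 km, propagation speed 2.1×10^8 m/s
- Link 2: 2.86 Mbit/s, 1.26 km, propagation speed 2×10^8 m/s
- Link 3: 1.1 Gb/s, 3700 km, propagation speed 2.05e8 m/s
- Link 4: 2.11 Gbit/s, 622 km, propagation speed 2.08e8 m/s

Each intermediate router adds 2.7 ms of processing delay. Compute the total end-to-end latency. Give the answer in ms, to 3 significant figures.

79.2 ms

L = 74000 bits.
Transmission delays (L/R per hop): 0.0284615, 25.8741, 0.0672727, 0.0350711 ms; sum = 26.0049 ms.
Propagation delays (d/s per hop): 24.0952, 0.0063, 18.0488, 2.99038 ms; sum = 45.1407 ms.
Processing at 3 router(s): 3 × 2.7 ms = 8.1 ms.
End-to-end = 79.2 ms.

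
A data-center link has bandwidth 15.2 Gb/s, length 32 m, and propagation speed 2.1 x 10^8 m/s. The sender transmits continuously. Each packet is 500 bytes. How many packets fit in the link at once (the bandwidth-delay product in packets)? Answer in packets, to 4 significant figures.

Propagation delay = 32 / 210000000 = 1.52381e-07 s.
BDP = R × t_prop = 15200000000 × 1.52381e-07 = 2316.19 bits.
In packets of 4000 bits: 0.5790 packets.

0.5790 packets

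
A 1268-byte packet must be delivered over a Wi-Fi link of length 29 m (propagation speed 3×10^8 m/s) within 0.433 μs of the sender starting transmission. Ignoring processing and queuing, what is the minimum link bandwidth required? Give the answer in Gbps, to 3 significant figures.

30.2 Gbps

L = 10144 bits.
Propagation delay = 29 / 300000000 = 0.0966667 μs.
Transmission budget = 0.433 − 0.0966667 = 0.336333 μs.
R ≥ L / t_tx = 10144 bits / 3.36333e-07 s = 30.2 Gbps.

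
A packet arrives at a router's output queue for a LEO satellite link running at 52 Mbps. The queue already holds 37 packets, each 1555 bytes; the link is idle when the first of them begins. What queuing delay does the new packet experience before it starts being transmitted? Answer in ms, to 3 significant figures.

8.85 ms

Each queued packet: L/R = 12440/52000000 = 0.239231 ms.
37 queued → 8.85154 ms.
Queuing delay = 8.85 ms.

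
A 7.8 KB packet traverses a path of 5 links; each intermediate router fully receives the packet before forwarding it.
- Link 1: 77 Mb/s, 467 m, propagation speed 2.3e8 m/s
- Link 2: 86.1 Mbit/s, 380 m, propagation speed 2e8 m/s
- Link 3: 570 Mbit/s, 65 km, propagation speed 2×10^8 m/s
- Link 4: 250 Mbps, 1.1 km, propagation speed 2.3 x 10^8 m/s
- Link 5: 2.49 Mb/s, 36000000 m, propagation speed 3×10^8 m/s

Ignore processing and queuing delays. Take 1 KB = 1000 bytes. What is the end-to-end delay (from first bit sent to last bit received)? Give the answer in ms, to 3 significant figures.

147 ms

L = 62400 bits.
Transmission delays (L/R per hop): 0.81039, 0.724739, 0.109474, 0.2496, 25.0602 ms; sum = 26.9544 ms.
Propagation delays (d/s per hop): 0.00203043, 0.0019, 0.325, 0.00478261, 120 ms; sum = 120.334 ms.
End-to-end = 147 ms.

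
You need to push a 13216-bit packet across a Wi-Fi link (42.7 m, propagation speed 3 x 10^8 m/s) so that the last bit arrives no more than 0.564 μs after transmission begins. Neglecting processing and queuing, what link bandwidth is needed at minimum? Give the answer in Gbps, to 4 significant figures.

31.34 Gbps

Propagation delay = 42.7 / 300000000 = 0.142333 μs.
Transmission budget = 0.564 − 0.142333 = 0.421667 μs.
R ≥ L / t_tx = 13216 bits / 4.21667e-07 s = 31.34 Gbps.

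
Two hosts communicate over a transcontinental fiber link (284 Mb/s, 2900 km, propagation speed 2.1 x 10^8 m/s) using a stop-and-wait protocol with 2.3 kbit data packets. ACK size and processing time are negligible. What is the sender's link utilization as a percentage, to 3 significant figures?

t_tx = L/R = 2300/284000000 = 8.09859e-06 s.
t_prop = 2900000/210000000 = 0.0138095 s; RTT = 0.027619 s.
Cycle = t_tx + RTT = 0.0276271 s.
Utilization = t_tx / cycle = 8.09859e-06/0.0276271 = 0.0293 %.

0.0293 %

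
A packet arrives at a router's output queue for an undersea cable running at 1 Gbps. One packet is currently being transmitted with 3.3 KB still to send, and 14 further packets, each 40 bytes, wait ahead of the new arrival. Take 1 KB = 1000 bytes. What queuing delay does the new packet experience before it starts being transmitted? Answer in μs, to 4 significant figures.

30.88 μs

Each queued packet: L/R = 320/1000000000 = 0.32 μs.
14 queued → 4.48 μs.
Plus remaining 26400 bits of current packet: 26.4 μs.
Queuing delay = 30.88 μs.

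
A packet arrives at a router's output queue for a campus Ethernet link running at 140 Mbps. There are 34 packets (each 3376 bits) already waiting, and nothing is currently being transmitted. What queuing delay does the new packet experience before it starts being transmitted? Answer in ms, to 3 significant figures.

Each queued packet: L/R = 3376/140000000 = 0.0241143 ms.
34 queued → 0.819886 ms.
Queuing delay = 0.820 ms.

0.820 ms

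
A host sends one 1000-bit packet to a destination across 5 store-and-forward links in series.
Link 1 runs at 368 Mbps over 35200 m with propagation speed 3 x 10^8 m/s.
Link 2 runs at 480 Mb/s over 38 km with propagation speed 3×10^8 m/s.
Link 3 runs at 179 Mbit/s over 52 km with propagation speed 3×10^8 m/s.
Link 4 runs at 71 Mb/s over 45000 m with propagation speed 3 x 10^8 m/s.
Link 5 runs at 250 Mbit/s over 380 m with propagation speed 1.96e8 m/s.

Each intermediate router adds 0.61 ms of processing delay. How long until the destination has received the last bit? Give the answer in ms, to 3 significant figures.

Transmission delays (L/R per hop): 0.00271739, 0.00208333, 0.00558659, 0.0140845, 0.004 ms; sum = 0.0284718 ms.
Propagation delays (d/s per hop): 0.117333, 0.126667, 0.173333, 0.15, 0.00193878 ms; sum = 0.569272 ms.
Processing at 4 router(s): 4 × 0.61 ms = 2.44 ms.
End-to-end = 3.04 ms.

3.04 ms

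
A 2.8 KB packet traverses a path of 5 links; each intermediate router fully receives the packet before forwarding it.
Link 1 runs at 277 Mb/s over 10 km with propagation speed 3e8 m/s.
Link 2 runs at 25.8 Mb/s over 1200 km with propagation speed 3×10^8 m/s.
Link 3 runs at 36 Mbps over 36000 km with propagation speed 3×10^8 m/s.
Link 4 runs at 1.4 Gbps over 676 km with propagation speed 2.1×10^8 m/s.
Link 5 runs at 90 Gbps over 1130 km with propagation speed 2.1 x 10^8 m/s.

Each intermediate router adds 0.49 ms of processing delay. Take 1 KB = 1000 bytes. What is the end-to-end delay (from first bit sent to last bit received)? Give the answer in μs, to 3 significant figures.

L = 22400 bits.
Transmission delays (L/R per hop): 80.8664, 868.217, 622.222, 16, 0.248889 μs; sum = 1587.55 μs.
Propagation delays (d/s per hop): 33.3333, 4000, 120000, 3219.05, 5380.95 μs; sum = 132633 μs.
Processing at 4 router(s): 4 × 0.49 ms = 1960 μs.
End-to-end = 136000 μs.

136000 μs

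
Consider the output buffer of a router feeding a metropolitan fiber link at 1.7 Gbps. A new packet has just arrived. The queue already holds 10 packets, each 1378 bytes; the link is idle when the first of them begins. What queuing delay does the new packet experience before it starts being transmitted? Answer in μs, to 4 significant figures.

64.85 μs

Each queued packet: L/R = 11024/1700000000 = 6.48471 μs.
10 queued → 64.8471 μs.
Queuing delay = 64.85 μs.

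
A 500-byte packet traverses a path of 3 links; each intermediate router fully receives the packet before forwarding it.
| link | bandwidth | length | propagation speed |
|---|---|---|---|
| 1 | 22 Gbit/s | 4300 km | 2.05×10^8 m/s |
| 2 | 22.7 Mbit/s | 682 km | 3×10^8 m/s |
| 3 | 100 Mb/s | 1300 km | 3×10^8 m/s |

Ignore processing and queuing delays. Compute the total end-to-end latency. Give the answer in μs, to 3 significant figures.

27800 μs

L = 500 × 8 = 4000 bits.
Transmission delays (L/R per hop): 0.181818, 176.211, 40 μs; sum = 216.393 μs.
Propagation delays (d/s per hop): 20975.6, 2273.33, 4333.33 μs; sum = 27582.3 μs.
End-to-end = 27800 μs.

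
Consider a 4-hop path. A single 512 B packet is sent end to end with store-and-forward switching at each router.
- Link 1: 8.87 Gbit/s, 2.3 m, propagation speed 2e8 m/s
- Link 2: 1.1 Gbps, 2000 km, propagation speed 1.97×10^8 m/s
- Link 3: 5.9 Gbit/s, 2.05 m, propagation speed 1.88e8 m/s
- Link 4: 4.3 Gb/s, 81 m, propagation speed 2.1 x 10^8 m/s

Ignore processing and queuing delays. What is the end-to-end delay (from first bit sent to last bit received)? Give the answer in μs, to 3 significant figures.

10200 μs

L = 512 × 8 = 4096 bits.
Transmission delays (L/R per hop): 0.461781, 3.72364, 0.694237, 0.952558 μs; sum = 5.83221 μs.
Propagation delays (d/s per hop): 0.0115, 10152.3, 0.0109043, 0.385714 μs; sum = 10152.7 μs.
End-to-end = 10200 μs.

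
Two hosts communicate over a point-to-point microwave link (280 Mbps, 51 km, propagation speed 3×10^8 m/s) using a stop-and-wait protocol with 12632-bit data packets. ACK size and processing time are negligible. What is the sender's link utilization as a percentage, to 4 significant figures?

11.71 %

t_tx = L/R = 12632/280000000 = 4.51143e-05 s.
t_prop = 51000/300000000 = 0.00017 s; RTT = 0.00034 s.
Cycle = t_tx + RTT = 0.000385114 s.
Utilization = t_tx / cycle = 4.51143e-05/0.000385114 = 11.71 %.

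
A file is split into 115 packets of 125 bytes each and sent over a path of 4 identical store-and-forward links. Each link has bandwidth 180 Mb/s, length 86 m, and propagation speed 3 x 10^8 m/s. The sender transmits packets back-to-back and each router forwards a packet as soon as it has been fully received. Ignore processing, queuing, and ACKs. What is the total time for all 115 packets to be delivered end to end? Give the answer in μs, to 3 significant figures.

657 μs

Per-hop transmission t_tx = L/R = 1000/180000000 = 5.55556 μs.
Per-hop propagation t_prop = 86/300000000 = 0.286667 μs.
Pipeline fill: first packet needs 4·t_tx to clear all hops; remaining 114 packets each add one t_tx.
Total = (4+115-1)·t_tx + 4·t_prop = 118·5.55556 + 4·0.286667 = 657 μs.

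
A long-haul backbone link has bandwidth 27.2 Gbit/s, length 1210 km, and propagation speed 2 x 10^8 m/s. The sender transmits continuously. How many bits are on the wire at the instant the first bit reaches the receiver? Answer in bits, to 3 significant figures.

Propagation delay = 1210000 / 200000000 = 0.00605 s.
BDP = R × t_prop = 27200000000 × 0.00605 = 164560000 bits.

165000000 bits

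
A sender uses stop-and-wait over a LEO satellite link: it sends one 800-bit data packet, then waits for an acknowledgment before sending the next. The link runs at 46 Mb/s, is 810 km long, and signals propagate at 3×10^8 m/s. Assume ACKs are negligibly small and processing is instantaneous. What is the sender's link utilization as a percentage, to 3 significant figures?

0.321 %

t_tx = L/R = 800/46000000 = 1.73913e-05 s.
t_prop = 810000/300000000 = 0.0027 s; RTT = 0.0054 s.
Cycle = t_tx + RTT = 0.00541739 s.
Utilization = t_tx / cycle = 1.73913e-05/0.00541739 = 0.321 %.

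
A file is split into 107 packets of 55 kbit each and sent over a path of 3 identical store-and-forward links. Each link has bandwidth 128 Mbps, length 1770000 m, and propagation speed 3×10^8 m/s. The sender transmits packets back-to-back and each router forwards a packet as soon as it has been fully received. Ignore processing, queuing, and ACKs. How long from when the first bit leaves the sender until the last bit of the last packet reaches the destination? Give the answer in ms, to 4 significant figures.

64.54 ms

Per-hop transmission t_tx = L/R = 55000/128000000 = 0.429688 ms.
Per-hop propagation t_prop = 1770000/300000000 = 5.9 ms.
Pipeline fill: first packet needs 3·t_tx to clear all hops; remaining 106 packets each add one t_tx.
Total = (3+107-1)·t_tx + 3·t_prop = 109·0.429688 + 3·5.9 = 64.54 ms.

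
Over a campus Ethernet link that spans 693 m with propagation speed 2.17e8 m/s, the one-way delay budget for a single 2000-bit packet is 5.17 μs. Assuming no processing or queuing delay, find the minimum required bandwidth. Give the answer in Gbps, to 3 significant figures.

Propagation delay = 693 / 217000000 = 3.19355 μs.
Transmission budget = 5.17 − 3.19355 = 1.97645 μs.
R ≥ L / t_tx = 2000 bits / 1.97645e-06 s = 1.01 Gbps.

1.01 Gbps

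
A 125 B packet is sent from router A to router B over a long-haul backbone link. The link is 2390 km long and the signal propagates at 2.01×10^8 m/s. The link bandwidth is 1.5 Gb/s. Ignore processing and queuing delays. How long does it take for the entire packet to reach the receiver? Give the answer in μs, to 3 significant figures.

11900 μs

L = 125 × 8 = 1000 bits.
Transmission delay = L/R = 1000 / 1500000000 = 0.666667 μs.
Propagation delay = d/s = 2390000 m / 2.01e+08 m/s = 11890.5 μs.
Total = 11900 μs.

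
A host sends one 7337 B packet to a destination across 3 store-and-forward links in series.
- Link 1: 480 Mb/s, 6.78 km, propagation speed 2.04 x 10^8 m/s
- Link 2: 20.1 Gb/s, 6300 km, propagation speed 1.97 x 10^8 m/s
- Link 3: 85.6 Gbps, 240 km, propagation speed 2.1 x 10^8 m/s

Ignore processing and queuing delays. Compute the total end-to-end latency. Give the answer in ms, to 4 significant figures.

33.28 ms

L = 7337 × 8 = 58696 bits.
Transmission delays (L/R per hop): 0.122283, 0.0029202, 0.000685701 ms; sum = 0.125889 ms.
Propagation delays (d/s per hop): 0.0332353, 31.9797, 1.14286 ms; sum = 33.1558 ms.
End-to-end = 33.28 ms.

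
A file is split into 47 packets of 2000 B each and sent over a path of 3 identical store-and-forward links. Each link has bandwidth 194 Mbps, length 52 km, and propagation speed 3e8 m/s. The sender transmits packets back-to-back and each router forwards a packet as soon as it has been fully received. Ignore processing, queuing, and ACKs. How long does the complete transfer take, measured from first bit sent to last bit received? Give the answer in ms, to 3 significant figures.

4.56 ms

Per-hop transmission t_tx = L/R = 16000/194000000 = 0.0824742 ms.
Per-hop propagation t_prop = 52000/300000000 = 0.173333 ms.
Pipeline fill: first packet needs 3·t_tx to clear all hops; remaining 46 packets each add one t_tx.
Total = (3+47-1)·t_tx + 3·t_prop = 49·0.0824742 + 3·0.173333 = 4.56 ms.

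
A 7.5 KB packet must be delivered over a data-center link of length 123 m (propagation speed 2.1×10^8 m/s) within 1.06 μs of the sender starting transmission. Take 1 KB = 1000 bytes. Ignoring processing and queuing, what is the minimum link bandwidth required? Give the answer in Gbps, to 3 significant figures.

127 Gbps

L = 60000 bits.
Propagation delay = 123 / 210000000 = 0.585714 μs.
Transmission budget = 1.06 − 0.585714 = 0.474286 μs.
R ≥ L / t_tx = 60000 bits / 4.74286e-07 s = 127 Gbps.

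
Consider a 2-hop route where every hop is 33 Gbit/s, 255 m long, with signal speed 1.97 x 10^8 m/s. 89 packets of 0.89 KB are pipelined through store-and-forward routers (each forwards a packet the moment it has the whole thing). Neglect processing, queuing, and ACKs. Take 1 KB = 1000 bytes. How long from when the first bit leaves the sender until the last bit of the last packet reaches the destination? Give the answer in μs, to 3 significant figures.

Per-hop transmission t_tx = L/R = 7120/33000000000 = 0.215758 μs.
Per-hop propagation t_prop = 255/197000000 = 1.29442 μs.
Pipeline fill: first packet needs 2·t_tx to clear all hops; remaining 88 packets each add one t_tx.
Total = (2+89-1)·t_tx + 2·t_prop = 90·0.215758 + 2·1.29442 = 22.0 μs.

22.0 μs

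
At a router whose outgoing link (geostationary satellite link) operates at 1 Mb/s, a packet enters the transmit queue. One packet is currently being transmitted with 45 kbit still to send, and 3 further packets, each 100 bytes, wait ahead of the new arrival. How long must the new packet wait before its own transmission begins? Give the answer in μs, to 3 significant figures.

47400 μs

Each queued packet: L/R = 800/1000000 = 800 μs.
3 queued → 2400 μs.
Plus remaining 45000 bits of current packet: 45000 μs.
Queuing delay = 47400 μs.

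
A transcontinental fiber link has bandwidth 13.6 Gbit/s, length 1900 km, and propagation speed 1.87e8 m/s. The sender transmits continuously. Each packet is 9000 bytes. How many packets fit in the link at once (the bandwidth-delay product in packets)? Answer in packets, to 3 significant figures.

1920 packets

Propagation delay = 1900000 / 187000000 = 0.0101604 s.
BDP = R × t_prop = 13600000000 × 0.0101604 = 138182000 bits.
In packets of 72000 bits: 1920 packets.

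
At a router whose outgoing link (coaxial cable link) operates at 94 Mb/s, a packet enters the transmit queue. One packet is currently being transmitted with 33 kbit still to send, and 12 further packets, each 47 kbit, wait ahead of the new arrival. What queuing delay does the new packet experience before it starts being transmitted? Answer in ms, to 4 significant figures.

6.351 ms

Each queued packet: L/R = 47000/94000000 = 0.5 ms.
12 queued → 6 ms.
Plus remaining 33000 bits of current packet: 0.351064 ms.
Queuing delay = 6.351 ms.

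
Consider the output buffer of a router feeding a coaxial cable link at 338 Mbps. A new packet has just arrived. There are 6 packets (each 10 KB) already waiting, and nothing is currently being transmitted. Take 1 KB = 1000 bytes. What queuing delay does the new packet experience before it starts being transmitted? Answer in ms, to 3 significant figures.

1.42 ms

Each queued packet: L/R = 80000/338000000 = 0.236686 ms.
6 queued → 1.42012 ms.
Queuing delay = 1.42 ms.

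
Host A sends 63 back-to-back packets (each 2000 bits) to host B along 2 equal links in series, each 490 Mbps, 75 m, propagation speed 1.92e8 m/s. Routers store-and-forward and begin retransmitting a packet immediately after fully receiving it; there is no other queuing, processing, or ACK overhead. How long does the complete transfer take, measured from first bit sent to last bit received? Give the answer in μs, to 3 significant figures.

Per-hop transmission t_tx = L/R = 2000/490000000 = 4.08163 μs.
Per-hop propagation t_prop = 75/192000000 = 0.390625 μs.
Pipeline fill: first packet needs 2·t_tx to clear all hops; remaining 62 packets each add one t_tx.
Total = (2+63-1)·t_tx + 2·t_prop = 64·4.08163 + 2·0.390625 = 262 μs.

262 μs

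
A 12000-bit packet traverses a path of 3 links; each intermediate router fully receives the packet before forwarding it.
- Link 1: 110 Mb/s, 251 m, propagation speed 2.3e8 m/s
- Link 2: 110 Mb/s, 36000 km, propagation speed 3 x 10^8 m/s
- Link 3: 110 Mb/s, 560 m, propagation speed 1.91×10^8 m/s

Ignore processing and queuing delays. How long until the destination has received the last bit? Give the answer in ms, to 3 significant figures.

Transmission delay per hop = L/R = 12000/110000000 = 0.109091 ms; 3 hops → 0.327273 ms.
Propagation delays (d/s per hop): 0.0010913, 120, 0.00293194 ms; sum = 120.004 ms.
End-to-end = 120 ms.

120 ms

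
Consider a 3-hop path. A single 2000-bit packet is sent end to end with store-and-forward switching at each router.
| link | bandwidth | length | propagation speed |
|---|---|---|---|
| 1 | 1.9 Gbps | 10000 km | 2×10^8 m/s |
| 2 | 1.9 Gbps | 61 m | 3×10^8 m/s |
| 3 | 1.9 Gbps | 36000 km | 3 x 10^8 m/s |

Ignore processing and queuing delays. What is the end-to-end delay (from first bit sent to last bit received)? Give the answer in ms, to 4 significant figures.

170.0 ms

Transmission delay per hop = L/R = 2000/1900000000 = 0.00105263 ms; 3 hops → 0.00315789 ms.
Propagation delays (d/s per hop): 50, 0.000203333, 120 ms; sum = 170 ms.
End-to-end = 170.0 ms.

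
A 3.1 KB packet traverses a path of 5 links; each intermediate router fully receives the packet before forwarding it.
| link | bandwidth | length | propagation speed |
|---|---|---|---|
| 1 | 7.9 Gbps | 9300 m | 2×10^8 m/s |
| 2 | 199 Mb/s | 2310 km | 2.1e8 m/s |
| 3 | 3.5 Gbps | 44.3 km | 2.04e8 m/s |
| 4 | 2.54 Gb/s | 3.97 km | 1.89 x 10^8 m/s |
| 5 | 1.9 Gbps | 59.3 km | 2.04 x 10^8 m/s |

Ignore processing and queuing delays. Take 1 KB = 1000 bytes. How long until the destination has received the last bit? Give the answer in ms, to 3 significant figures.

11.7 ms

L = 24800 bits.
Transmission delays (L/R per hop): 0.00313924, 0.124623, 0.00708571, 0.00976378, 0.0130526 ms; sum = 0.157664 ms.
Propagation delays (d/s per hop): 0.0465, 11, 0.217157, 0.0210053, 0.290686 ms; sum = 11.5753 ms.
End-to-end = 11.7 ms.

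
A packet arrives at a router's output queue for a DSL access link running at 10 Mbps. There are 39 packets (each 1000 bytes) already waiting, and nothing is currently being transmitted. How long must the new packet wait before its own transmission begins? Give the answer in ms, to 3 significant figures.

Each queued packet: L/R = 8000/10000000 = 0.8 ms.
39 queued → 31.2 ms.
Queuing delay = 31.2 ms.

31.2 ms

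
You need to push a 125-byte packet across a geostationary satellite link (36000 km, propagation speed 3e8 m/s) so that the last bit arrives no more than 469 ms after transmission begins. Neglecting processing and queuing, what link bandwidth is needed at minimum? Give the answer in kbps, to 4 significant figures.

2.865 kbps

L = 1000 bits.
Propagation delay = 36000000 / 300000000 = 120 ms.
Transmission budget = 469 − 120 = 349 ms.
R ≥ L / t_tx = 1000 bits / 0.349 s = 2.865 kbps.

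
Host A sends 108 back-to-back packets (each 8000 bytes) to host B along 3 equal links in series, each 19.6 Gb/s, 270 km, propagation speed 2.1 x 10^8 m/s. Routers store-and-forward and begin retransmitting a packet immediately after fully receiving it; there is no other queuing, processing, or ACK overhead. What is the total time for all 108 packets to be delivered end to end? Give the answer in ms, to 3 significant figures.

Per-hop transmission t_tx = L/R = 64000/19600000000 = 0.00326531 ms.
Per-hop propagation t_prop = 270000/210000000 = 1.28571 ms.
Pipeline fill: first packet needs 3·t_tx to clear all hops; remaining 107 packets each add one t_tx.
Total = (3+108-1)·t_tx + 3·t_prop = 110·0.00326531 + 3·1.28571 = 4.22 ms.

4.22 ms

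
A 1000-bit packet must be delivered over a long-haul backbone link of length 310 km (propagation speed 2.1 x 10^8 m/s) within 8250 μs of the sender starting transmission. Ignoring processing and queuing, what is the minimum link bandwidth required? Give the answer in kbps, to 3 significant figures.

148 kbps

Propagation delay = 310000 / 210000000 = 1476.19 μs.
Transmission budget = 8250 − 1476.19 = 6773.81 μs.
R ≥ L / t_tx = 1000 bits / 0.00677381 s = 148 kbps.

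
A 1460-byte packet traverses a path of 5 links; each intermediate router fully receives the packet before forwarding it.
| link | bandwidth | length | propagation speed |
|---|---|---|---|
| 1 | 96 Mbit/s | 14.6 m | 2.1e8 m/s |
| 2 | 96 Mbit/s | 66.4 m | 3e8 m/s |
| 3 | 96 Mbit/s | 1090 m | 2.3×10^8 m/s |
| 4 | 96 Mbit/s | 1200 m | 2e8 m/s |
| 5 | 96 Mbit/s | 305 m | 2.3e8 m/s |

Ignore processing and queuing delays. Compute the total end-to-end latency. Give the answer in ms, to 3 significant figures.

L = 1460 × 8 = 11680 bits.
Transmission delay per hop = L/R = 11680/96000000 = 0.121667 ms; 5 hops → 0.608333 ms.
Propagation delays (d/s per hop): 6.95238e-05, 0.000221333, 0.00473913, 0.006, 0.00132609 ms; sum = 0.0123561 ms.
End-to-end = 0.621 ms.

0.621 ms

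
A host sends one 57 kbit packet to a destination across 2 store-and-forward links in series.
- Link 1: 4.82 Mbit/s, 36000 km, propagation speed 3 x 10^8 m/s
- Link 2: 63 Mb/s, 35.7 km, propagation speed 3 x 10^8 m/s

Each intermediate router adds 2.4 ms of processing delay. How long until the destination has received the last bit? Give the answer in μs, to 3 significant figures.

L = 57000 bits.
Transmission delays (L/R per hop): 11825.7, 904.762 μs; sum = 12730.5 μs.
Propagation delays (d/s per hop): 120000, 119 μs; sum = 120119 μs.
Processing at 1 router(s): 1 × 2.4 ms = 2400 μs.
End-to-end = 135000 μs.

135000 μs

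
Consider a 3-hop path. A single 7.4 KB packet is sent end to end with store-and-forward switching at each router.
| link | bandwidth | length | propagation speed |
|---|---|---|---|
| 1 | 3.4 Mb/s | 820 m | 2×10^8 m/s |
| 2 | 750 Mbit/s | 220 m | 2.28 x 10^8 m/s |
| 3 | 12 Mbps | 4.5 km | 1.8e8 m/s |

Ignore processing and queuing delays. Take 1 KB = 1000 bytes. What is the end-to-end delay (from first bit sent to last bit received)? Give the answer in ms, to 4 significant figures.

L = 59200 bits.
Transmission delays (L/R per hop): 17.4118, 0.0789333, 4.93333 ms; sum = 22.424 ms.
Propagation delays (d/s per hop): 0.0041, 0.000964912, 0.025 ms; sum = 0.0300649 ms.
End-to-end = 22.45 ms.

22.45 ms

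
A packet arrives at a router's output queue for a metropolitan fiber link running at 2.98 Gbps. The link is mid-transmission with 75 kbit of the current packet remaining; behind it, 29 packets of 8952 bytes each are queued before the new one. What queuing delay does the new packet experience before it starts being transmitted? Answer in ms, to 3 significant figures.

Each queued packet: L/R = 71616/2980000000 = 0.0240322 ms.
29 queued → 0.696934 ms.
Plus remaining 75000 bits of current packet: 0.0251678 ms.
Queuing delay = 0.722 ms.

0.722 ms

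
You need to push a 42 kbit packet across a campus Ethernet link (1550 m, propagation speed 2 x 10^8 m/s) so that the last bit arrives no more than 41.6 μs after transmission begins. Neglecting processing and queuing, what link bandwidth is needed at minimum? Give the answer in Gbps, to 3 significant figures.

1.24 Gbps

Propagation delay = 1550 / 200000000 = 7.75 μs.
Transmission budget = 41.6 − 7.75 = 33.85 μs.
R ≥ L / t_tx = 42000 bits / 3.385e-05 s = 1.24 Gbps.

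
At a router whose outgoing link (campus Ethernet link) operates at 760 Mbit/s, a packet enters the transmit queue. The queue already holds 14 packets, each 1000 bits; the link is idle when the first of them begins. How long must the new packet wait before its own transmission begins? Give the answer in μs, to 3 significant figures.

18.4 μs

Each queued packet: L/R = 1000/760000000 = 1.31579 μs.
14 queued → 18.4211 μs.
Queuing delay = 18.4 μs.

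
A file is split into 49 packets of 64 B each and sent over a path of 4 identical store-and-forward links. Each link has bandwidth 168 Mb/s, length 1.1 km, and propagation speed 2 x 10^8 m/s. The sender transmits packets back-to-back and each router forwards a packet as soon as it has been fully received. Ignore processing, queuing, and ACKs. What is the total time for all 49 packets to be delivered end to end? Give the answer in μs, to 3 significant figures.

Per-hop transmission t_tx = L/R = 512/168000000 = 3.04762 μs.
Per-hop propagation t_prop = 1100/200000000 = 5.5 μs.
Pipeline fill: first packet needs 4·t_tx to clear all hops; remaining 48 packets each add one t_tx.
Total = (4+49-1)·t_tx + 4·t_prop = 52·3.04762 + 4·5.5 = 180 μs.

180 μs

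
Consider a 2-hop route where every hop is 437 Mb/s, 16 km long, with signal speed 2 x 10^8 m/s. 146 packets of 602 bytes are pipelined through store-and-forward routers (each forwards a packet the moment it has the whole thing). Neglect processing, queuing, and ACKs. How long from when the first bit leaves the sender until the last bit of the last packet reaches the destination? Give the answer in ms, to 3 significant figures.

Per-hop transmission t_tx = L/R = 4816/437000000 = 0.0110206 ms.
Per-hop propagation t_prop = 16000/200000000 = 0.08 ms.
Pipeline fill: first packet needs 2·t_tx to clear all hops; remaining 145 packets each add one t_tx.
Total = (2+146-1)·t_tx + 2·t_prop = 147·0.0110206 + 2·0.08 = 1.78 ms.

1.78 ms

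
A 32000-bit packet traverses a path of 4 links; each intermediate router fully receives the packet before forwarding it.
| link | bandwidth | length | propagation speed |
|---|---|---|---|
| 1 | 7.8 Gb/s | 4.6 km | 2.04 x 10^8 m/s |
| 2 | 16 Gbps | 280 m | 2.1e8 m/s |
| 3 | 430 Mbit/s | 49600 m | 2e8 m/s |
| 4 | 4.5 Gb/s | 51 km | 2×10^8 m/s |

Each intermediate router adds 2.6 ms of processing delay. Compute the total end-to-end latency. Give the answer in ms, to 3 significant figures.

Transmission delays (L/R per hop): 0.00410256, 0.002, 0.0744186, 0.00711111 ms; sum = 0.0876323 ms.
Propagation delays (d/s per hop): 0.022549, 0.00133333, 0.248, 0.255 ms; sum = 0.526882 ms.
Processing at 3 router(s): 3 × 2.6 ms = 7.8 ms.
End-to-end = 8.41 ms.

8.41 ms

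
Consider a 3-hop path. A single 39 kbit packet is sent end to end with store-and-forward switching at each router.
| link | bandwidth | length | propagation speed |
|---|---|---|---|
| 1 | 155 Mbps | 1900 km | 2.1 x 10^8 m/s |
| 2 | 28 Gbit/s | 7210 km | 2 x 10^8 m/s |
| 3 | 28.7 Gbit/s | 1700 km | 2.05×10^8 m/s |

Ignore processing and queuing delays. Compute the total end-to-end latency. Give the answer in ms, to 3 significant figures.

53.6 ms

L = 39000 bits.
Transmission delays (L/R per hop): 0.251613, 0.00139286, 0.00135889 ms; sum = 0.254365 ms.
Propagation delays (d/s per hop): 9.04762, 36.05, 8.29268 ms; sum = 53.3903 ms.
End-to-end = 53.6 ms.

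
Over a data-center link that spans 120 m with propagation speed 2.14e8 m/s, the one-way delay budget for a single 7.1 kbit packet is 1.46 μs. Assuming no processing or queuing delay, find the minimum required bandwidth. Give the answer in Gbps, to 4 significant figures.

Propagation delay = 120 / 214000000 = 0.560748 μs.
Transmission budget = 1.46 − 0.560748 = 0.899252 μs.
R ≥ L / t_tx = 7100 bits / 8.99252e-07 s = 7.895 Gbps.

7.895 Gbps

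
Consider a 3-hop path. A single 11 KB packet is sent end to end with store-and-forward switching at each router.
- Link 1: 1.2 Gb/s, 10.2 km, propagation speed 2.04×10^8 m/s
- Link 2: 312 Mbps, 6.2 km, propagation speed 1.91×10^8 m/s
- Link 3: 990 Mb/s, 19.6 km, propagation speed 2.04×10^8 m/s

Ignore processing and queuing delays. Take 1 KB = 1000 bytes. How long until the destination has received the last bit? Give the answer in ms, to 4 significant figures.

0.6228 ms

L = 88000 bits.
Transmission delays (L/R per hop): 0.0733333, 0.282051, 0.0888889 ms; sum = 0.444274 ms.
Propagation delays (d/s per hop): 0.05, 0.0324607, 0.0960784 ms; sum = 0.178539 ms.
End-to-end = 0.6228 ms.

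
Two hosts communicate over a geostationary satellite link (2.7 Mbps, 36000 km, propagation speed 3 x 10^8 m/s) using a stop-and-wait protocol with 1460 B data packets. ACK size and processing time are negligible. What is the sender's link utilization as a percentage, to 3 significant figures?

t_tx = L/R = 11680/2700000 = 0.00432593 s.
t_prop = 36000000/300000000 = 0.12 s; RTT = 0.24 s.
Cycle = t_tx + RTT = 0.244326 s.
Utilization = t_tx / cycle = 0.00432593/0.244326 = 1.77 %.

1.77 %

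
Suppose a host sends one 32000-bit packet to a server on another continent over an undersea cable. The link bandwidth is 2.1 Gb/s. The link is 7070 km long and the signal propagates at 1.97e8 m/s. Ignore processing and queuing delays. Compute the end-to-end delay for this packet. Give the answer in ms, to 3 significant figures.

35.9 ms

Transmission delay = L/R = 32000 / 2100000000 = 0.0152381 ms.
Propagation delay = d/s = 7070000 m / 197000000 m/s = 35.8883 ms.
Total = 35.9 ms.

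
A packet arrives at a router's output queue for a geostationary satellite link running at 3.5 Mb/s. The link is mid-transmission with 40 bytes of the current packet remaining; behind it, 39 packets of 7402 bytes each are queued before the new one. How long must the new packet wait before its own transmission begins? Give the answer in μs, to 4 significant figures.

Each queued packet: L/R = 59216/3500000 = 16918.9 μs.
39 queued → 659835 μs.
Plus remaining 320 bits of current packet: 91.4286 μs.
Queuing delay = 659900 μs.

659900 μs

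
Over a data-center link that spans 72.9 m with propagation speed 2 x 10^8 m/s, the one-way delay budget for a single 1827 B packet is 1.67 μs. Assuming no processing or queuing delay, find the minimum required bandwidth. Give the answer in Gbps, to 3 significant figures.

11.2 Gbps

L = 14616 bits.
Propagation delay = 72.9 / 200000000 = 0.3645 μs.
Transmission budget = 1.67 − 0.3645 = 1.3055 μs.
R ≥ L / t_tx = 14616 bits / 1.3055e-06 s = 11.2 Gbps.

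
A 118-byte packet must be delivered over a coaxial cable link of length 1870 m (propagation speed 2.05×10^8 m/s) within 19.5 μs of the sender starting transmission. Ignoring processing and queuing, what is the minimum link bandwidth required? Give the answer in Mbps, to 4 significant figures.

90.96 Mbps

L = 944 bits.
Propagation delay = 1870 / 2.05e+08 = 9.12195 μs.
Transmission budget = 19.5 − 9.12195 = 10.378 μs.
R ≥ L / t_tx = 944 bits / 1.0378e-05 s = 90.96 Mbps.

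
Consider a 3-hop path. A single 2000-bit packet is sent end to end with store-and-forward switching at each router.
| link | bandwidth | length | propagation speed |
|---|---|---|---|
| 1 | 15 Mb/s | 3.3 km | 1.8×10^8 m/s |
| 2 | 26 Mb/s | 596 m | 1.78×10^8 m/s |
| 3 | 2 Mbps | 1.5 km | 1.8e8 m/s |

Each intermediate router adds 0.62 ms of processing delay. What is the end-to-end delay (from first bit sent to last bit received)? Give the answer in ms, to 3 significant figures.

2.48 ms

Transmission delays (L/R per hop): 0.133333, 0.0769231, 1 ms; sum = 1.21026 ms.
Propagation delays (d/s per hop): 0.0183333, 0.00334831, 0.00833333 ms; sum = 0.030015 ms.
Processing at 2 router(s): 2 × 0.62 ms = 1.24 ms.
End-to-end = 2.48 ms.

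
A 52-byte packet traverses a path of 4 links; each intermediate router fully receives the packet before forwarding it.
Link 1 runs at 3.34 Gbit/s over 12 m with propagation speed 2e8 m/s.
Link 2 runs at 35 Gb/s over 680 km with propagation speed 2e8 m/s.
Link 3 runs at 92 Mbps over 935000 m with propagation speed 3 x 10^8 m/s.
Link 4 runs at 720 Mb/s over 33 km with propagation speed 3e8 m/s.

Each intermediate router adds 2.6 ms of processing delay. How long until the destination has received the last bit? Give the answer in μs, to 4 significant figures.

14430 μs

L = 52 × 8 = 416 bits.
Transmission delays (L/R per hop): 0.124551, 0.0118857, 4.52174, 0.577778 μs; sum = 5.23595 μs.
Propagation delays (d/s per hop): 0.06, 3400, 3116.67, 110 μs; sum = 6626.73 μs.
Processing at 3 router(s): 3 × 2.6 ms = 7800 μs.
End-to-end = 14430 μs.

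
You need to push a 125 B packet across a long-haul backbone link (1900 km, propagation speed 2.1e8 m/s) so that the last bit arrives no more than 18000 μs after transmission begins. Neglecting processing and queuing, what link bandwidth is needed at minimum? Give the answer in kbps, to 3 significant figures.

L = 1000 bits.
Propagation delay = 1900000 / 210000000 = 9047.62 μs.
Transmission budget = 18000 − 9047.62 = 8952.38 μs.
R ≥ L / t_tx = 1000 bits / 0.00895238 s = 112 kbps.

112 kbps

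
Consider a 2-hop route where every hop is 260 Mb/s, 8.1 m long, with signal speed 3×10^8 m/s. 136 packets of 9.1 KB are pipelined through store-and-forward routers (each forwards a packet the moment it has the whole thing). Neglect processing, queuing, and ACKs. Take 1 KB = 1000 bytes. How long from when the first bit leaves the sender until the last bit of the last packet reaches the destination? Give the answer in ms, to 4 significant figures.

Per-hop transmission t_tx = L/R = 72800/260000000 = 0.28 ms.
Per-hop propagation t_prop = 8.1/300000000 = 2.7e-05 ms.
Pipeline fill: first packet needs 2·t_tx to clear all hops; remaining 135 packets each add one t_tx.
Total = (2+136-1)·t_tx + 2·t_prop = 137·0.28 + 2·2.7e-05 = 38.36 ms.

38.36 ms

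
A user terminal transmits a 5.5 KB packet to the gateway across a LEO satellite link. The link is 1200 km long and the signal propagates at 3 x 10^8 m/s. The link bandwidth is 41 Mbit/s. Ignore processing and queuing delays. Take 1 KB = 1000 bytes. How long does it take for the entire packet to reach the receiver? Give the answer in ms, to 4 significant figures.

L = 44000 bits.
Transmission delay = L/R = 44000 / 41000000 = 1.07317 ms.
Propagation delay = d/s = 1200000 m / 300000000 m/s = 4 ms.
Total = 5.073 ms.

5.073 ms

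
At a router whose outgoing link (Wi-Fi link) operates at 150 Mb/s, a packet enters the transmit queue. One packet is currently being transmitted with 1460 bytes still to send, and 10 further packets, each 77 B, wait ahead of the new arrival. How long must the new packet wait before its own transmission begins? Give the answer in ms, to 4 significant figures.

0.1189 ms

Each queued packet: L/R = 616/150000000 = 0.00410667 ms.
10 queued → 0.0410667 ms.
Plus remaining 11680 bits of current packet: 0.0778667 ms.
Queuing delay = 0.1189 ms.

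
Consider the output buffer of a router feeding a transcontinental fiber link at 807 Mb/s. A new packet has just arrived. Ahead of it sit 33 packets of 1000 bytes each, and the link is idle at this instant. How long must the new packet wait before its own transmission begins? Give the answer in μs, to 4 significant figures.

327.1 μs

Each queued packet: L/R = 8000/807000000 = 9.91326 μs.
33 queued → 327.138 μs.
Queuing delay = 327.1 μs.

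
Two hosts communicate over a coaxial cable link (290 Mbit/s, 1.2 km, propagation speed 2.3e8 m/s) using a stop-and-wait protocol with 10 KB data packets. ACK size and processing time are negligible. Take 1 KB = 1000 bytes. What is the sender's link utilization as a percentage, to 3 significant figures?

t_tx = L/R = 80000/290000000 = 0.000275862 s.
t_prop = 1200/2.3e+08 = 5.21739e-06 s; RTT = 1.04348e-05 s.
Cycle = t_tx + RTT = 0.000286297 s.
Utilization = t_tx / cycle = 0.000275862/0.000286297 = 96.4 %.

96.4 %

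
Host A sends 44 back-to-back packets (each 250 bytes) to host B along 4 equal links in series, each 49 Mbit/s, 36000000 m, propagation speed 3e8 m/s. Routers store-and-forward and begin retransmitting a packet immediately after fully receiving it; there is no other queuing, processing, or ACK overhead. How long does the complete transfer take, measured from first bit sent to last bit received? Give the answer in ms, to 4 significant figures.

Per-hop transmission t_tx = L/R = 2000/49000000 = 0.0408163 ms.
Per-hop propagation t_prop = 36000000/300000000 = 120 ms.
Pipeline fill: first packet needs 4·t_tx to clear all hops; remaining 43 packets each add one t_tx.
Total = (4+44-1)·t_tx + 4·t_prop = 47·0.0408163 + 4·120 = 481.9 ms.

481.9 ms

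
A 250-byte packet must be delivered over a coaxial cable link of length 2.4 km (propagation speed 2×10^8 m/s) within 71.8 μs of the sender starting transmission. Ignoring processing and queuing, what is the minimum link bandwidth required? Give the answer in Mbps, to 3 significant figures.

33.4 Mbps

L = 2000 bits.
Propagation delay = 2400 / 200000000 = 12 μs.
Transmission budget = 71.8 − 12 = 59.8 μs.
R ≥ L / t_tx = 2000 bits / 5.98e-05 s = 33.4 Mbps.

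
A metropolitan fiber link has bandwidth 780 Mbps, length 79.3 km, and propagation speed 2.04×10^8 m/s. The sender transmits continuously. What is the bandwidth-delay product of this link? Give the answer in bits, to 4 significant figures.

303200 bits

Propagation delay = 79300 / 204000000 = 0.000388725 s.
BDP = R × t_prop = 780000000 × 0.000388725 = 303206 bits.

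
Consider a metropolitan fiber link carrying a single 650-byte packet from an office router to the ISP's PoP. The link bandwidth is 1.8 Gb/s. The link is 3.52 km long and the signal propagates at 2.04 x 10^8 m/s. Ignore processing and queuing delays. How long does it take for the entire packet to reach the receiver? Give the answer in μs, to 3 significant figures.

L = 650 × 8 = 5200 bits.
Transmission delay = L/R = 5200 / 1800000000 = 2.88889 μs.
Propagation delay = d/s = 3520 m / 204000000 m/s = 17.2549 μs.
Total = 20.1 μs.

20.1 μs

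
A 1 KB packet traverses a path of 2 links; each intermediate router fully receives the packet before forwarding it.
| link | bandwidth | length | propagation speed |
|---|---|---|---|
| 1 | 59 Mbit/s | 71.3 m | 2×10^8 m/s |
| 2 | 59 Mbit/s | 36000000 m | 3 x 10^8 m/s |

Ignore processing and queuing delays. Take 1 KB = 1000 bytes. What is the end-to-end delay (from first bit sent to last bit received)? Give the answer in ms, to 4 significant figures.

120.3 ms

L = 8000 bits.
Transmission delay per hop = L/R = 8000/59000000 = 0.135593 ms; 2 hops → 0.271186 ms.
Propagation delays (d/s per hop): 0.0003565, 120 ms; sum = 120 ms.
End-to-end = 120.3 ms.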